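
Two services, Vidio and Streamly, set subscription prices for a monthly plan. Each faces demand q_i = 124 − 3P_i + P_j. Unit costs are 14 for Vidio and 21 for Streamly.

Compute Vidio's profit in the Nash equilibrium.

Vidio's profit: π = (P_{Vidio} − 14)(124 − 3P_{Vidio} + P_{Streamly}).
∂π/∂P_{Vidio} = 166 − 6P_{Vidio} + P_{Streamly} = 0 ⇒ P_{Vidio} = 83/3 + (1/6)P_{Streamly}.
Similarly P_{Streamly} = 187/6 + (1/6)P_{Vidio}.
Plugging P_{Streamly} into Vidio's best response: P_{Vidio} = 83/3 + (1/6)(187/6 + (1/6)P_{Vidio}) ⇒ (35/36)P_{Vidio} = 1183/36, so P_{Vidio} = 33.8.
Then P_{Streamly} = 187/6 + (1/6)·33.8 = 36.8.
q_{Vidio} = 124 − 3·33.8 + 36.8 = 59.4.
Profit = (33.8 − 14)·59.4 = 1176.12.

1176.12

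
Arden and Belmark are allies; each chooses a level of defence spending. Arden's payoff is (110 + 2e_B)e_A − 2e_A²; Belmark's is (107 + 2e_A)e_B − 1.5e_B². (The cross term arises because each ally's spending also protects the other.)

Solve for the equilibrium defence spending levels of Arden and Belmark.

68, 81

Expanding Arden's payoff: 110e_A + 2e_Be_A − 2e_A².
∂π/∂e_A = 110 + 2e_B − 4e_A = 0, so e_A = 27.5 + 0.5e_B.
Likewise for Belmark: e_B = 107/3 + (2/3)e_A.
Substituting the second reaction function into the first: e_A = 27.5 + 0.5(107/3 + (2/3)e_A), which gives (2/3)e_A = 136/3 ⇒ e_A = 68.
Then e_B = 107/3 + (2/3)·68 = 81.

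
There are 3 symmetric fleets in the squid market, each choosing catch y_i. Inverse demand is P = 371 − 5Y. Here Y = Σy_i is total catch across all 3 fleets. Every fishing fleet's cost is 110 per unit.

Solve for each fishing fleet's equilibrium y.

A representative fishing fleet's profit is π_i = y_i(371 − 5Y) − 110y_i, with Y = y_i + Σ_{j≠i} y_j.
First-order condition: 261 − 10y_i − 5Σ_{j≠i} y_j = 0.
In a symmetric equilibrium every fishing fleet chooses the same y, so Σ_{j≠i} y_j = 2y. The condition becomes 261 − 20y = 0, giving y = 261/20 = 13.05.

13.05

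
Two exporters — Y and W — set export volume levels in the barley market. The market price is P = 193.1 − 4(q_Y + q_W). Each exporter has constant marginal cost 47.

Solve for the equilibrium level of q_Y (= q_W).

Exporter Y's profit: π = q_Y(193.1 − 4(q_Y + q_W)) − 47q_Y.
∂π/∂q_Y = 146.1 − 8q_Y − 4q_W = 0, so q_Y = 18.2625 − 0.5q_W.
Setting q_Y = q_W in the reaction function: q_Y = 18.2625 − 0.5q_Y, so q_Y = 18.2625 / 1.5 = 12.175.

12.175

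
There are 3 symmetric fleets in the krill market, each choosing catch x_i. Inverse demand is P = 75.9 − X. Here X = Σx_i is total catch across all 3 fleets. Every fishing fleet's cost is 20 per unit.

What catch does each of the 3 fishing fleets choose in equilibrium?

A representative fishing fleet's profit is π_i = x_i(75.9 − X) − 20x_i, with X = x_i + Σ_{j≠i} x_j.
First-order condition: 55.9 − 2x_i − Σ_{j≠i} x_j = 0.
Imposing symmetry (x_j = x for all j) turns Σ_{j≠i} x_j into 2x, so 55.9 = 4x and x = 13.975.

13.975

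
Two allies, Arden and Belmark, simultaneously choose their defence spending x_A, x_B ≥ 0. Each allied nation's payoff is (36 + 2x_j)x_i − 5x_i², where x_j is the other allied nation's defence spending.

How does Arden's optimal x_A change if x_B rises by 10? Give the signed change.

2

Arden's payoff is (36 + 2x_B)x_A − 5x_A².
∂π/∂x_A = 36 + 2x_B − 10x_A = 0, so x_A = 3.6 + 0.2x_B.
The reaction-function slope is 0.2, so a 10-unit rise in x_B moves x_A by 0.2 × 10 = 2. Arden's best response rises — the actions are strategic complements.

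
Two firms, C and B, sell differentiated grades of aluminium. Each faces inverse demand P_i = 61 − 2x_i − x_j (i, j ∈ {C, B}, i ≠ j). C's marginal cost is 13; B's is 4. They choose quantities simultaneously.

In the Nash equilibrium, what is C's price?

Firm C's profit: π = x_C(61 − 2x_C − x_B) − 13x_C.
∂π/∂x_C = 48 − 4x_C − x_B = 0 ⇒ x_C = 12 − 0.25x_B.
Similarly x_B = 14.25 − 0.25x_C.
Plugging x_B into C's best response: x_C = 12 − 0.25(14.25 − 0.25x_C) ⇒ 0.9375x_C = 8.4375, so x_C = 9.
Then x_B = 14.25 − 0.25·9 = 12.
P_C = 61 − 2·9 − 12 = 31.

31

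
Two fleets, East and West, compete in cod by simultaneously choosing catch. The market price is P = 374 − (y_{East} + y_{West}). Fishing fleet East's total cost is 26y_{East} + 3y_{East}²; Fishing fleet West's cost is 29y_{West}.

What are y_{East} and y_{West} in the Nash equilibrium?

23.4, 160.8

Fishing fleet East's profit: π = y_{East}(374 − (y_{East} + y_{West})) − 26y_{East} − 3y_{East}².
∂π/∂y_{East} = 348 − 8y_{East} − y_{West} = 0, so y_{East} = 43.5 − 0.125y_{West}.
For West: ∂π/∂y_{West} = 345 − 2y_{West} − y_{East} = 0 ⇒ y_{West} = 172.5 − 0.5y_{East}.
Solving the two reaction functions simultaneously: (1 − (−0.125)(−0.5))y_{East} = 43.5 − 0.125·172.5, so 0.9375y_{East} = 21.9375 and y_{East} = 23.4.
Then y_{West} = 172.5 − 0.5·23.4 = 160.8.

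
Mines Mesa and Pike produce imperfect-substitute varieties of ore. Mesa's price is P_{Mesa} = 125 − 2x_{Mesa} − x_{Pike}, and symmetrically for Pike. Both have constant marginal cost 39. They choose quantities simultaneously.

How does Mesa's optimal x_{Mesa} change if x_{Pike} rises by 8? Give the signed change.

Mine Mesa's profit: π = x_{Mesa}(125 − 2x_{Mesa} − x_{Pike}) − 39x_{Mesa}.
∂π/∂x_{Mesa} = 86 − 4x_{Mesa} − x_{Pike} = 0 ⇒ x_{Mesa} = 21.5 − 0.25x_{Pike}.
The reaction-function slope is −0.25, so an 8-unit rise in x_{Pike} moves x_{Mesa} by −0.25 × 8 = −2. Mesa's best response falls — the actions are strategic substitutes.

-2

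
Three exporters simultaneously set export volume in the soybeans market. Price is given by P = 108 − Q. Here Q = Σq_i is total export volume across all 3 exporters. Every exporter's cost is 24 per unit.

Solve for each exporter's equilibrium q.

21

A representative exporter's profit is π_i = q_i(108 − Q) − 24q_i, with Q = q_i + Σ_{j≠i} q_j.
First-order condition: 84 − 2q_i − Σ_{j≠i} q_j = 0.
With identical exporters, set every q_j = q: then 84 − 2q − 2q = 0, i.e. q = 84/4 = 21.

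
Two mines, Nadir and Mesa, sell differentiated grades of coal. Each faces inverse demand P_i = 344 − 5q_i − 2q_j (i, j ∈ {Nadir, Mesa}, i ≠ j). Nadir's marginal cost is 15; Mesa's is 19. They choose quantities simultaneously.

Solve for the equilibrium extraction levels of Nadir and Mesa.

27.5, 27

Mine Nadir's profit: π = q_{Nadir}(344 − 5q_{Nadir} − 2q_{Mesa}) − 15q_{Nadir}.
∂π/∂q_{Nadir} = 329 − 10q_{Nadir} − 2q_{Mesa} = 0 ⇒ q_{Nadir} = 32.9 − 0.2q_{Mesa}.
Similarly q_{Mesa} = 32.5 − 0.2q_{Nadir}.
Solving the two reaction functions simultaneously: (1 − (−0.2)(−0.2))q_{Nadir} = 32.9 − 0.2·32.5, so 0.96q_{Nadir} = 26.4 and q_{Nadir} = 27.5.
Then q_{Mesa} = 32.5 − 0.2·27.5 = 27.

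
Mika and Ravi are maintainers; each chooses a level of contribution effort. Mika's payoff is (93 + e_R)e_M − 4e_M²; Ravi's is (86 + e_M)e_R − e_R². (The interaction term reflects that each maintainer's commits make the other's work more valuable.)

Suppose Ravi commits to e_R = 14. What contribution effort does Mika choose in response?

Expanding Mika's payoff: 93e_M + e_Re_M − 4e_M².
∂π/∂e_M = 93 + e_R − 8e_M = 0, so e_M = 11.625 + 0.125e_R.
At e_R = 14: e_M = 11.625 + 0.125·14 = 13.375.

13.375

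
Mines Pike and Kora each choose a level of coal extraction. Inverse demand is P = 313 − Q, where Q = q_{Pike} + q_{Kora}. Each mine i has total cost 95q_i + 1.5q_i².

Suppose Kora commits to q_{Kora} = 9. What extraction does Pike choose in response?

41.8

Mine Pike's profit: π = q_{Pike}(313 − (q_{Pike} + q_{Kora})) − 95q_{Pike} − 1.5q_{Pike}².
∂π/∂q_{Pike} = 218 − 5q_{Pike} − q_{Kora} = 0, so q_{Pike} = 43.6 − 0.2q_{Kora}.
At q_{Kora} = 9: q_{Pike} = 43.6 − 0.2·9 = 41.8.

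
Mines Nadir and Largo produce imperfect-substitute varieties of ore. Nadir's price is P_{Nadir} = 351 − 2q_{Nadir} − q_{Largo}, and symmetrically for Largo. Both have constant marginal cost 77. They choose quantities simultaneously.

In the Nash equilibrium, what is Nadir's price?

186.6

Mine Nadir's profit: π = q_{Nadir}(351 − 2q_{Nadir} − q_{Largo}) − 77q_{Nadir}.
∂π/∂q_{Nadir} = 274 − 4q_{Nadir} − q_{Largo} = 0 ⇒ q_{Nadir} = 68.5 − 0.25q_{Largo}.
Setting q_{Nadir} = q_{Largo} in the reaction function: q_{Nadir} = 68.5 − 0.25q_{Nadir}, so q_{Nadir} = 68.5 / 1.25 = 54.8.
P_{Nadir} = 351 − 2·54.8 − 54.8 = 186.6.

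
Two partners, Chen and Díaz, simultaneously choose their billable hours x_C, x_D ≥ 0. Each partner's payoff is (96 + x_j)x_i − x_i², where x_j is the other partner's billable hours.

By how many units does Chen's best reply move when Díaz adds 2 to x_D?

Chen's payoff is (96 + x_D)x_C − x_C².
∂π/∂x_C = 96 + x_D − 2x_C = 0, so x_C = 48 + 0.5x_D.
The reaction-function slope is 0.5, so a 2-unit rise in x_D moves x_C by 0.5 × 2 = 1. Chen's best response rises — the actions are strategic complements.

1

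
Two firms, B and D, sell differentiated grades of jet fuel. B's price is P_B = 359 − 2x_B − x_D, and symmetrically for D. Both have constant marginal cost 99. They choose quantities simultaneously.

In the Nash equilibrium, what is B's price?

Firm B's profit: π = x_B(359 − 2x_B − x_D) − 99x_B.
∂π/∂x_B = 260 − 4x_B − x_D = 0 ⇒ x_B = 65 − 0.25x_D.
By symmetry x_D = x_B; substituting into the reaction function, 1.25x_B = 65 and x_B = 52.
P_B = 359 − 2·52 − 52 = 203.

203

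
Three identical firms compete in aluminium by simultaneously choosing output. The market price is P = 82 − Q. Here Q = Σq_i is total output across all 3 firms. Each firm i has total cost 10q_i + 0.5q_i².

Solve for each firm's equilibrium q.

14.4

A representative firm's profit is π_i = q_i(82 − Q) − 10q_i − 0.5q_i², with Q = q_i + Σ_{j≠i} q_j.
First-order condition: 72 − 3q_i − Σ_{j≠i} q_j = 0.
In a symmetric equilibrium every firm chooses the same q, so Σ_{j≠i} q_j = 2q. The condition becomes 72 − 5q = 0, giving q = 72/5 = 14.4.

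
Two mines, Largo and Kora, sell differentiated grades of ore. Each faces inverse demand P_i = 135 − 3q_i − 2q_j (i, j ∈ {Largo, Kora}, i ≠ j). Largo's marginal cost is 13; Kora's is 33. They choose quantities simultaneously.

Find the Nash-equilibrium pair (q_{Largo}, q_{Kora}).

Mine Largo's profit: π = q_{Largo}(135 − 3q_{Largo} − 2q_{Kora}) − 13q_{Largo}.
∂π/∂q_{Largo} = 122 − 6q_{Largo} − 2q_{Kora} = 0 ⇒ q_{Largo} = 61/3 − (1/3)q_{Kora}.
Similarly q_{Kora} = 17 − (1/3)q_{Largo}.
Substituting the second reaction function into the first: q_{Largo} = 61/3 − (1/3)(17 − (1/3)q_{Largo}), which gives (8/9)q_{Largo} = 44/3 ⇒ q_{Largo} = 16.5.
Then q_{Kora} = 17 − (1/3)·16.5 = 11.5.

16.5, 11.5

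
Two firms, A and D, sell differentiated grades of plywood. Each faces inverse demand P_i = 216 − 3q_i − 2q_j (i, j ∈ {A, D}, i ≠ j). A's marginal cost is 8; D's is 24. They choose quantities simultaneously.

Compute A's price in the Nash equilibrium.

89

Firm A's profit: π = q_A(216 − 3q_A − 2q_D) − 8q_A.
∂π/∂q_A = 208 − 6q_A − 2q_D = 0 ⇒ q_A = 104/3 − (1/3)q_D.
Similarly q_D = 32 − (1/3)q_A.
Substituting the second reaction function into the first: q_A = 104/3 − (1/3)(32 − (1/3)q_A), which gives (8/9)q_A = 24 ⇒ q_A = 27.
Then q_D = 32 − (1/3)·27 = 23.
P_A = 216 − 3·27 − 2·23 = 89.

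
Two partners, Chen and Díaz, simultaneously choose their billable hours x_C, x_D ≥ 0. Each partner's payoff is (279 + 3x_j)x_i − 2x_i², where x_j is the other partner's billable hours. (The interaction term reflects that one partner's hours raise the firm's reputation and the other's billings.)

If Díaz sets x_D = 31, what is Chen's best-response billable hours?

93

Chen's payoff is (279 + 3x_D)x_C − 2x_C².
∂π/∂x_C = 279 + 3x_D − 4x_C = 0, so x_C = 69.75 + 0.75x_D.
At x_D = 31: x_C = 69.75 + 0.75·31 = 93.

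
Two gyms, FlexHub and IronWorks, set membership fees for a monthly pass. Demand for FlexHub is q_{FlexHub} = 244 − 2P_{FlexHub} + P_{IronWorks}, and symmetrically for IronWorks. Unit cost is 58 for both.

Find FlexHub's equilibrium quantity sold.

FlexHub's profit: π = (P_{FlexHub} − 58)(244 − 2P_{FlexHub} + P_{IronWorks}).
∂π/∂P_{FlexHub} = 360 − 4P_{FlexHub} + P_{IronWorks} = 0 ⇒ P_{FlexHub} = 90 + 0.25P_{IronWorks}.
The game is symmetric, so in equilibrium P_{IronWorks} = P_{FlexHub}: the reaction function gives 0.75P_{FlexHub} = 90, hence P_{FlexHub} = 120.
q_{FlexHub} = 244 − 2·120 + 120 = 124.

124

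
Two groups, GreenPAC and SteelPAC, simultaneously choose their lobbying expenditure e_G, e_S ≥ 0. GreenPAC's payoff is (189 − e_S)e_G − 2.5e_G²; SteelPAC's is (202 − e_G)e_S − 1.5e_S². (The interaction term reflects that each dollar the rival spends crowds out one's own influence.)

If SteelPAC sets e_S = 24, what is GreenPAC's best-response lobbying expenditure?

33

Expanding GreenPAC's payoff: 189e_G − e_Se_G − 2.5e_G².
∂π/∂e_G = 189 − e_S − 5e_G = 0, so e_G = 37.8 − 0.2e_S.
At e_S = 24: e_G = 37.8 − 0.2·24 = 33.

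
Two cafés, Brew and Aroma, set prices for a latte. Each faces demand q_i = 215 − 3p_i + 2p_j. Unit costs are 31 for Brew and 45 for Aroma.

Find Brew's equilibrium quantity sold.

145.875

Brew's profit: π = (p_{Brew} − 31)(215 − 3p_{Brew} + 2p_{Aroma}).
∂π/∂p_{Brew} = 308 − 6p_{Brew} + 2p_{Aroma} = 0 ⇒ p_{Brew} = 154/3 + (1/3)p_{Aroma}.
Similarly p_{Aroma} = 175/3 + (1/3)p_{Brew}.
Substituting the second reaction function into the first: p_{Brew} = 154/3 + (1/3)(175/3 + (1/3)p_{Brew}), which gives (8/9)p_{Brew} = 637/9 ⇒ p_{Brew} = 79.625.
Then p_{Aroma} = 175/3 + (1/3)·79.625 = 84.875.
q_{Brew} = 215 − 3·79.625 + 2·84.875 = 145.875.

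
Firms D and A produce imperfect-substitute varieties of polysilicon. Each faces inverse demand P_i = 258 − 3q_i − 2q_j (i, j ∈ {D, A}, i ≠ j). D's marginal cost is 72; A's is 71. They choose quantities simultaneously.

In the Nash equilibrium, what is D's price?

Firm D's profit: π = q_D(258 − 3q_D − 2q_A) − 72q_D.
∂π/∂q_D = 186 − 6q_D − 2q_A = 0 ⇒ q_D = 31 − (1/3)q_A.
Similarly q_A = 187/6 − (1/3)q_D.
Solving the two reaction functions simultaneously: (1 − (−1/3)(−1/3))q_D = 31 − (1/3)·(187/6), so (8/9)q_D = 371/18 and q_D = 23.1875.
Then q_A = 187/6 − (1/3)·23.1875 = 23.4375.
P_D = 258 − 3·23.1875 − 2·23.4375 = 141.5625.

141.5625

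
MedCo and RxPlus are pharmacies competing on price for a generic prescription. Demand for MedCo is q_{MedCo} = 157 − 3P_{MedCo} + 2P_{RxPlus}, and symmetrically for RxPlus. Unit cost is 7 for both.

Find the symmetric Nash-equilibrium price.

MedCo's profit: π = (P_{MedCo} − 7)(157 − 3P_{MedCo} + 2P_{RxPlus}).
∂π/∂P_{MedCo} = 178 − 6P_{MedCo} + 2P_{RxPlus} = 0 ⇒ P_{MedCo} = 89/3 + (1/3)P_{RxPlus}.
Setting P_{MedCo} = P_{RxPlus} in the reaction function: P_{MedCo} = 89/3 + (1/3)P_{MedCo}, so P_{MedCo} = (89/3) / (2/3) = 44.5.

44.5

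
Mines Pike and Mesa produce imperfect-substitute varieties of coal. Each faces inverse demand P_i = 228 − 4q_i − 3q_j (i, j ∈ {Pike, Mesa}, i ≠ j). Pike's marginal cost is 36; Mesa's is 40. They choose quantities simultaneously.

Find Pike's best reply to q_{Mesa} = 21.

Mine Pike's profit: π = q_{Pike}(228 − 4q_{Pike} − 3q_{Mesa}) − 36q_{Pike}.
∂π/∂q_{Pike} = 192 − 8q_{Pike} − 3q_{Mesa} = 0 ⇒ q_{Pike} = 24 − 0.375q_{Mesa}.
At q_{Mesa} = 21: q_{Pike} = 24 − 0.375·21 = 16.125.

16.125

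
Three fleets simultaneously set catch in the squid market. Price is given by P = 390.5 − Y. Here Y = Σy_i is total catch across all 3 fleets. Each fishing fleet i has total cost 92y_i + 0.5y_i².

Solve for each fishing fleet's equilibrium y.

A representative fishing fleet's profit is π_i = y_i(390.5 − Y) − 92y_i − 0.5y_i², with Y = y_i + Σ_{j≠i} y_j.
First-order condition: 298.5 − 3y_i − Σ_{j≠i} y_j = 0.
In a symmetric equilibrium every fishing fleet chooses the same y, so Σ_{j≠i} y_j = 2y. The condition becomes 298.5 − 5y = 0, giving y = 298.5/5 = 59.7.

59.7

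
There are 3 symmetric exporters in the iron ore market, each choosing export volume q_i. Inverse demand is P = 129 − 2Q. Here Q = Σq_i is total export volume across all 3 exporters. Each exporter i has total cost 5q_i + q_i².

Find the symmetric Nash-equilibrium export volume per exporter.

A representative exporter's profit is π_i = q_i(129 − 2Q) − 5q_i − q_i², with Q = q_i + Σ_{j≠i} q_j.
First-order condition: 124 − 6q_i − 2Σ_{j≠i} q_j = 0.
With identical exporters, set every q_j = q: then 124 − 6q − 4q = 0, i.e. q = 124/10 = 12.4.

12.4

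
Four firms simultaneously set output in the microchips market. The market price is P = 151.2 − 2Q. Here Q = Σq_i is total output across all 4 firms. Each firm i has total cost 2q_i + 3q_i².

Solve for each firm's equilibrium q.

A representative firm's profit is π_i = q_i(151.2 − 2Q) − 2q_i − 3q_i², with Q = q_i + Σ_{j≠i} q_j.
First-order condition: 149.2 − 10q_i − 2Σ_{j≠i} q_j = 0.
Imposing symmetry (q_j = q for all j) turns Σ_{j≠i} q_j into 3q, so 149.2 = 16q and q = 9.325.

9.325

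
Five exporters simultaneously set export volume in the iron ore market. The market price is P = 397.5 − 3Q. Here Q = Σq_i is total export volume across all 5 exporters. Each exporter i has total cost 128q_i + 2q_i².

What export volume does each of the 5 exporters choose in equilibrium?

12.25

A representative exporter's profit is π_i = q_i(397.5 − 3Q) − 128q_i − 2q_i², with Q = q_i + Σ_{j≠i} q_j.
First-order condition: 269.5 − 10q_i − 3Σ_{j≠i} q_j = 0.
In a symmetric equilibrium every exporter chooses the same q, so Σ_{j≠i} q_j = 4q. The condition becomes 269.5 − 22q = 0, giving q = 269.5/22 = 12.25.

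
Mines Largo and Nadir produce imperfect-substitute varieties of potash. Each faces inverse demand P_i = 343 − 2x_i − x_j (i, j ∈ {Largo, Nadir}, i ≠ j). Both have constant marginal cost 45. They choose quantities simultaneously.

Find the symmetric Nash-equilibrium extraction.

59.6

Mine Largo's profit: π = x_{Largo}(343 − 2x_{Largo} − x_{Nadir}) − 45x_{Largo}.
∂π/∂x_{Largo} = 298 − 4x_{Largo} − x_{Nadir} = 0 ⇒ x_{Largo} = 74.5 − 0.25x_{Nadir}.
The game is symmetric, so in equilibrium x_{Nadir} = x_{Largo}: the reaction function gives 1.25x_{Largo} = 74.5, hence x_{Largo} = 59.6.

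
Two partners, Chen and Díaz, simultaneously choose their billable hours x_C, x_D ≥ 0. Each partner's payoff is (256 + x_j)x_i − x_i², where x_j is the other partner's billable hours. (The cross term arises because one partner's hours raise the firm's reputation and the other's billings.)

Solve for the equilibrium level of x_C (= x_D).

256

Chen's payoff is (256 + x_D)x_C − x_C².
∂π/∂x_C = 256 + x_D − 2x_C = 0, so x_C = 128 + 0.5x_D.
The game is symmetric, so in equilibrium x_D = x_C: the reaction function gives 0.5x_C = 128, hence x_C = 256.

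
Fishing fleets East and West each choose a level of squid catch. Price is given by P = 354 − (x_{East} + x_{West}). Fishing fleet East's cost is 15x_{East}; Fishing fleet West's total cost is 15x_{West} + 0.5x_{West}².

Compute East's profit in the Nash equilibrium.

18387.36

Fishing fleet East's profit: π = x_{East}(354 − (x_{East} + x_{West})) − 15x_{East}.
∂π/∂x_{East} = 339 − 2x_{East} − x_{West} = 0, so x_{East} = 169.5 − 0.5x_{West}.
For West: ∂π/∂x_{West} = 339 − 3x_{West} − x_{East} = 0 ⇒ x_{West} = 113 − (1/3)x_{East}.
Substituting the second reaction function into the first: x_{East} = 169.5 − 0.5(113 − (1/3)x_{East}), which gives (5/6)x_{East} = 113 ⇒ x_{East} = 135.6.
Then x_{West} = 113 − (1/3)·135.6 = 67.8.
Price P = 354 − 203.4 = 150.6.
East's profit: (150.6 − 15)·135.6 = 18387.36.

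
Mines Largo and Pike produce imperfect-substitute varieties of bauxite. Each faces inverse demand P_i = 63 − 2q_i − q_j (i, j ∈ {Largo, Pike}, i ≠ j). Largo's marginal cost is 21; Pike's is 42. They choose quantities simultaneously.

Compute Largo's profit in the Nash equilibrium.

Mine Largo's profit: π = q_{Largo}(63 − 2q_{Largo} − q_{Pike}) − 21q_{Largo}.
∂π/∂q_{Largo} = 42 − 4q_{Largo} − q_{Pike} = 0 ⇒ q_{Largo} = 10.5 − 0.25q_{Pike}.
Similarly q_{Pike} = 5.25 − 0.25q_{Largo}.
Solving the two reaction functions simultaneously: (1 − (−0.25)(−0.25))q_{Largo} = 10.5 − 0.25·5.25, so 0.9375q_{Largo} = 9.1875 and q_{Largo} = 9.8.
Then q_{Pike} = 5.25 − 0.25·9.8 = 2.8.
P_{Largo} = 63 − 2·9.8 − 2.8 = 40.6.
Profit = (40.6 − 21)·9.8 = 192.08.

192.08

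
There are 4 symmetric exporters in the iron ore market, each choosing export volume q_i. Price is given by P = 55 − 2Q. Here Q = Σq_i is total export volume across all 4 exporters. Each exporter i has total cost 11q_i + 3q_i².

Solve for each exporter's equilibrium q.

A representative exporter's profit is π_i = q_i(55 − 2Q) − 11q_i − 3q_i², with Q = q_i + Σ_{j≠i} q_j.
First-order condition: 44 − 10q_i − 2Σ_{j≠i} q_j = 0.
In a symmetric equilibrium every exporter chooses the same q, so Σ_{j≠i} q_j = 3q. The condition becomes 44 − 16q = 0, giving q = 44/16 = 2.75.

2.75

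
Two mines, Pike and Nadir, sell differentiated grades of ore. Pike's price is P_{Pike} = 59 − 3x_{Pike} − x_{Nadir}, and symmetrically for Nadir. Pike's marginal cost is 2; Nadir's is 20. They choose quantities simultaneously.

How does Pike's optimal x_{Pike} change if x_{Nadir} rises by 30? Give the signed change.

Mine Pike's profit: π = x_{Pike}(59 − 3x_{Pike} − x_{Nadir}) − 2x_{Pike}.
∂π/∂x_{Pike} = 57 − 6x_{Pike} − x_{Nadir} = 0 ⇒ x_{Pike} = 9.5 − (1/6)x_{Nadir}.
The reaction-function slope is −1/6, so a 30-unit rise in x_{Nadir} moves x_{Pike} by −1/6 × 30 = −5. Pike's best response falls — the actions are strategic substitutes.

-5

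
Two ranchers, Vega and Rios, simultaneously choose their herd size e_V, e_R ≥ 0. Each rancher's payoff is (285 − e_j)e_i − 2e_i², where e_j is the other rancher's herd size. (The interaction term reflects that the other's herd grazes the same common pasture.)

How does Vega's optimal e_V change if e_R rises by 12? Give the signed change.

-3

Vega's payoff is (285 − e_R)e_V − 2e_V².
∂π/∂e_V = 285 − e_R − 4e_V = 0, so e_V = 71.25 − 0.25e_R.
The reaction-function slope is −0.25, so a 12-unit rise in e_R moves e_V by −0.25 × 12 = −3. Vega's best response falls — the actions are strategic substitutes.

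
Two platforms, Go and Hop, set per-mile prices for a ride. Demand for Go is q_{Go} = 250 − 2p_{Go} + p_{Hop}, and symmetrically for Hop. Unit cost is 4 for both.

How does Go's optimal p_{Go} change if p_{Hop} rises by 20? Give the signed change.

5

Go's profit: π = (p_{Go} − 4)(250 − 2p_{Go} + p_{Hop}).
∂π/∂p_{Go} = 258 − 4p_{Go} + p_{Hop} = 0 ⇒ p_{Go} = 64.5 + 0.25p_{Hop}.
The reaction-function slope is 0.25, so a 20-unit rise in p_{Hop} moves p_{Go} by 0.25 × 20 = 5. Go's best response rises — the actions are strategic complements.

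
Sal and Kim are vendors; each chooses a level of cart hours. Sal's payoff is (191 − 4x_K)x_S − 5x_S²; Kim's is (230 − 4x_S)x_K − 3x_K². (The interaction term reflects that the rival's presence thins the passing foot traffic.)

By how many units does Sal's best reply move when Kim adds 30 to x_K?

Expanding Sal's payoff: 191x_S − 4x_Kx_S − 5x_S².
∂π/∂x_S = 191 − 4x_K − 10x_S = 0, so x_S = 19.1 − 0.4x_K.
The reaction-function slope is −0.4, so a 30-unit rise in x_K moves x_S by −0.4 × 30 = −12. Sal's best response falls — the actions are strategic substitutes.

-12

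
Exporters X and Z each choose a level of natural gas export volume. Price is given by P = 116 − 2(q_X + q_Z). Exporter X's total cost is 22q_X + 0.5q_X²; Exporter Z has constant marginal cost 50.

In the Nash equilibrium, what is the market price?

Exporter X's profit: π = q_X(116 − 2(q_X + q_Z)) − 22q_X − 0.5q_X².
∂π/∂q_X = 94 − 5q_X − 2q_Z = 0, so q_X = 18.8 − 0.4q_Z.
For Z: ∂π/∂q_Z = 66 − 4q_Z − 2q_X = 0 ⇒ q_Z = 16.5 − 0.5q_X.
Solving the two reaction functions simultaneously: (1 − (−0.4)(−0.5))q_X = 18.8 − 0.4·16.5, so 0.8q_X = 12.2 and q_X = 15.25.
Then q_Z = 16.5 − 0.5·15.25 = 8.875.
Equilibrium price: P = 116 − 2·24.125 = 67.75.

67.75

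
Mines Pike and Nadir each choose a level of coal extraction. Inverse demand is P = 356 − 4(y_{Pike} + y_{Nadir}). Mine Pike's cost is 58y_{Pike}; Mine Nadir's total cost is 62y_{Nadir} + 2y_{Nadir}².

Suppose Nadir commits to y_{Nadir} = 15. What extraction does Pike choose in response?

Mine Pike's profit: π = y_{Pike}(356 − 4(y_{Pike} + y_{Nadir})) − 58y_{Pike}.
∂π/∂y_{Pike} = 298 − 8y_{Pike} − 4y_{Nadir} = 0, so y_{Pike} = 37.25 − 0.5y_{Nadir}.
At y_{Nadir} = 15: y_{Pike} = 37.25 − 0.5·15 = 29.75.

29.75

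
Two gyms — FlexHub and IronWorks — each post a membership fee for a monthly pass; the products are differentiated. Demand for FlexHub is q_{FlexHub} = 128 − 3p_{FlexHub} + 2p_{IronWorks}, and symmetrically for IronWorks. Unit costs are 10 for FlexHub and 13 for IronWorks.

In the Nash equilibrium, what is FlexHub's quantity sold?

FlexHub's profit: π = (p_{FlexHub} − 10)(128 − 3p_{FlexHub} + 2p_{IronWorks}).
∂π/∂p_{FlexHub} = 158 − 6p_{FlexHub} + 2p_{IronWorks} = 0 ⇒ p_{FlexHub} = 79/3 + (1/3)p_{IronWorks}.
Similarly p_{IronWorks} = 167/6 + (1/3)p_{FlexHub}.
Plugging p_{IronWorks} into FlexHub's best response: p_{FlexHub} = 79/3 + (1/3)(167/6 + (1/3)p_{FlexHub}) ⇒ (8/9)p_{FlexHub} = 641/18, so p_{FlexHub} = 40.0625.
Then p_{IronWorks} = 167/6 + (1/3)·40.0625 = 41.1875.
q_{FlexHub} = 128 − 3·40.0625 + 2·41.1875 = 90.1875.

90.1875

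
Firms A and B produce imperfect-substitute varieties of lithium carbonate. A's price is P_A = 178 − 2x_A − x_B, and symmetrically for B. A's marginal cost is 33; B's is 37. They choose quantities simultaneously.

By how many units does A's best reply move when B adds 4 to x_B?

-1

Firm A's profit: π = x_A(178 − 2x_A − x_B) − 33x_A.
∂π/∂x_A = 145 − 4x_A − x_B = 0 ⇒ x_A = 36.25 − 0.25x_B.
The reaction-function slope is −0.25, so a 4-unit rise in x_B moves x_A by −0.25 × 4 = −1. A's best response falls — the actions are strategic substitutes.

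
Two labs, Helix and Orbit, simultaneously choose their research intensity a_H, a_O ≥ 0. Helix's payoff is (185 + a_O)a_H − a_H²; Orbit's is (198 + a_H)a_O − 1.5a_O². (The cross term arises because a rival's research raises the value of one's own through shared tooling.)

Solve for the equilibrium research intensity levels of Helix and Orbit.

150.6, 116.2

Expanding Helix's payoff: 185a_H + a_Oa_H − a_H².
∂π/∂a_H = 185 + a_O − 2a_H = 0, so a_H = 92.5 + 0.5a_O.
Likewise for Orbit: a_O = 66 + (1/3)a_H.
Substituting the second reaction function into the first: a_H = 92.5 + 0.5(66 + (1/3)a_H), which gives (5/6)a_H = 125.5 ⇒ a_H = 150.6.
Then a_O = 66 + (1/3)·150.6 = 116.2.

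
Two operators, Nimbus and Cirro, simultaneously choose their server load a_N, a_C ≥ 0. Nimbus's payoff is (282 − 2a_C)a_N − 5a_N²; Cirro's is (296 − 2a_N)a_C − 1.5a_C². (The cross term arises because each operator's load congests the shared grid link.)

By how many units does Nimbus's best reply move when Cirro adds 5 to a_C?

Expanding Nimbus's payoff: 282a_N − 2a_Ca_N − 5a_N².
∂π/∂a_N = 282 − 2a_C − 10a_N = 0, so a_N = 28.2 − 0.2a_C.
The reaction-function slope is −0.2, so a 5-unit rise in a_C moves a_N by −0.2 × 5 = −1. Nimbus's best response falls — the actions are strategic substitutes.

-1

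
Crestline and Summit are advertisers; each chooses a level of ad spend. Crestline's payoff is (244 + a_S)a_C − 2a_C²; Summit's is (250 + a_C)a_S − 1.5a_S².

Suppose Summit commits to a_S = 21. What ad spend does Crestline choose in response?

Expanding Crestline's payoff: 244a_C + a_Sa_C − 2a_C².
∂π/∂a_C = 244 + a_S − 4a_C = 0, so a_C = 61 + 0.25a_S.
At a_S = 21: a_C = 61 + 0.25·21 = 66.25.

66.25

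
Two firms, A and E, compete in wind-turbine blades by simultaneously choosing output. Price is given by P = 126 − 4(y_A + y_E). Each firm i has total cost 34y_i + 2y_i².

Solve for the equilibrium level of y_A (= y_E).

Firm A's profit: π = y_A(126 − 4(y_A + y_E)) − 34y_A − 2y_A².
∂π/∂y_A = 92 − 12y_A − 4y_E = 0, so y_A = 23/3 − (1/3)y_E.
Setting y_A = y_E in the reaction function: y_A = 23/3 − (1/3)y_A, so y_A = (23/3) / (4/3) = 5.75.

5.75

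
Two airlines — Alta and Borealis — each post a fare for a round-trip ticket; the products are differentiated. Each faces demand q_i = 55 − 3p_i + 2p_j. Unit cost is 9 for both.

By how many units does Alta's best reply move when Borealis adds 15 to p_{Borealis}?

5

Alta's profit: π = (p_{Alta} − 9)(55 − 3p_{Alta} + 2p_{Borealis}).
∂π/∂p_{Alta} = 82 − 6p_{Alta} + 2p_{Borealis} = 0 ⇒ p_{Alta} = 41/3 + (1/3)p_{Borealis}.
The reaction-function slope is 1/3, so a 15-unit rise in p_{Borealis} moves p_{Alta} by 1/3 × 15 = 5. Alta's best response rises — the actions are strategic complements.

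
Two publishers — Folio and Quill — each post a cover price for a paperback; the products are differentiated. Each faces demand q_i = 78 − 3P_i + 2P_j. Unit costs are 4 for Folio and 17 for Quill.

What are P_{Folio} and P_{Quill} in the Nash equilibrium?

Folio's profit: π = (P_{Folio} − 4)(78 − 3P_{Folio} + 2P_{Quill}).
∂π/∂P_{Folio} = 90 − 6P_{Folio} + 2P_{Quill} = 0 ⇒ P_{Folio} = 15 + (1/3)P_{Quill}.
Similarly P_{Quill} = 21.5 + (1/3)P_{Folio}.
Plugging P_{Quill} into Folio's best response: P_{Folio} = 15 + (1/3)(21.5 + (1/3)P_{Folio}) ⇒ (8/9)P_{Folio} = 133/6, so P_{Folio} = 24.9375.
Then P_{Quill} = 21.5 + (1/3)·24.9375 = 29.8125.

24.9375, 29.8125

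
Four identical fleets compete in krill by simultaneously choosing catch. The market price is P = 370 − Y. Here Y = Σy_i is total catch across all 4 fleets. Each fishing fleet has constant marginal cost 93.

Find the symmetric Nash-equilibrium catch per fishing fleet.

55.4

A representative fishing fleet's profit is π_i = y_i(370 − Y) − 93y_i, with Y = y_i + Σ_{j≠i} y_j.
First-order condition: 277 − 2y_i − Σ_{j≠i} y_j = 0.
With identical fishing fleets, set every y_j = y: then 277 − 2y − 3y = 0, i.e. y = 277/5 = 55.4.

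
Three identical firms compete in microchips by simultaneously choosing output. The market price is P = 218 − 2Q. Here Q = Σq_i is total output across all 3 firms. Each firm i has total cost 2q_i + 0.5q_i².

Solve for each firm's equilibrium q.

24

A representative firm's profit is π_i = q_i(218 − 2Q) − 2q_i − 0.5q_i², with Q = q_i + Σ_{j≠i} q_j.
First-order condition: 216 − 5q_i − 2Σ_{j≠i} q_j = 0.
With identical firms, set every q_j = q: then 216 − 5q − 4q = 0, i.e. q = 216/9 = 24.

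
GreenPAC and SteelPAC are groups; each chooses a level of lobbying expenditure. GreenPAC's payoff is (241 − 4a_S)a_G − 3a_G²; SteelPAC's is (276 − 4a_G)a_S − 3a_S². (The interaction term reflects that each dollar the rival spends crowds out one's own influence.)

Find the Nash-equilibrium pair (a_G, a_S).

Expanding GreenPAC's payoff: 241a_G − 4a_Sa_G − 3a_G².
∂π/∂a_G = 241 − 4a_S − 6a_G = 0, so a_G = 241/6 − (2/3)a_S.
Likewise for SteelPAC: a_S = 46 − (2/3)a_G.
Solving the two reaction functions simultaneously: (1 − (−2/3)(−2/3))a_G = 241/6 − (2/3)·46, so (5/9)a_G = 9.5 and a_G = 17.1.
Then a_S = 46 − (2/3)·17.1 = 34.6.

17.1, 34.6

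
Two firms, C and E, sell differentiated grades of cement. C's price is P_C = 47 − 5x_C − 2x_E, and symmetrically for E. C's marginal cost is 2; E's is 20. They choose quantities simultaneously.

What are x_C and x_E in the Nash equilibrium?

4.125, 1.875

Firm C's profit: π = x_C(47 − 5x_C − 2x_E) − 2x_C.
∂π/∂x_C = 45 − 10x_C − 2x_E = 0 ⇒ x_C = 4.5 − 0.2x_E.
Similarly x_E = 2.7 − 0.2x_C.
Substituting the second reaction function into the first: x_C = 4.5 − 0.2(2.7 − 0.2x_C), which gives 0.96x_C = 3.96 ⇒ x_C = 4.125.
Then x_E = 2.7 − 0.2·4.125 = 1.875.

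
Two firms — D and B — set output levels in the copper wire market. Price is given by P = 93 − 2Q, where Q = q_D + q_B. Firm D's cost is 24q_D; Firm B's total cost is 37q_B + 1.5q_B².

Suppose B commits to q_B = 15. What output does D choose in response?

Firm D's profit: π = q_D(93 − 2(q_D + q_B)) − 24q_D.
∂π/∂q_D = 69 − 4q_D − 2q_B = 0, so q_D = 17.25 − 0.5q_B.
At q_B = 15: q_D = 17.25 − 0.5·15 = 9.75.

9.75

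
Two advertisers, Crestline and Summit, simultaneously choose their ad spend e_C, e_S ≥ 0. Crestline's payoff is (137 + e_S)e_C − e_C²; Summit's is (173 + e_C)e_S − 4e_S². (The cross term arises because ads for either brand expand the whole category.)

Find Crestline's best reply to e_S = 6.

Expanding Crestline's payoff: 137e_C + e_Se_C − e_C².
∂π/∂e_C = 137 + e_S − 2e_C = 0, so e_C = 68.5 + 0.5e_S.
At e_S = 6: e_C = 68.5 + 0.5·6 = 71.5.

71.5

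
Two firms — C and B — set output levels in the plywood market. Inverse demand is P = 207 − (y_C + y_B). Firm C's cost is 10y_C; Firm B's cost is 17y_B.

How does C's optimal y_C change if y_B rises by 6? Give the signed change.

-3

Firm C's profit: π = y_C(207 − (y_C + y_B)) − 10y_C.
∂π/∂y_C = 197 − 2y_C − y_B = 0, so y_C = 98.5 − 0.5y_B.
The reaction-function slope is −0.5, so a 6-unit rise in y_B moves y_C by −0.5 × 6 = −3. C's best response falls — the actions are strategic substitutes.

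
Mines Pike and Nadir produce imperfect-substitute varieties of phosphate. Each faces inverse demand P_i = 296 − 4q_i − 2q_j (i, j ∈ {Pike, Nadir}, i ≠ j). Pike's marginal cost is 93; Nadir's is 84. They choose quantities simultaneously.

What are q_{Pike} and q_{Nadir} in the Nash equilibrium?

20, 21.5

Mine Pike's profit: π = q_{Pike}(296 − 4q_{Pike} − 2q_{Nadir}) − 93q_{Pike}.
∂π/∂q_{Pike} = 203 − 8q_{Pike} − 2q_{Nadir} = 0 ⇒ q_{Pike} = 25.375 − 0.25q_{Nadir}.
Similarly q_{Nadir} = 26.5 − 0.25q_{Pike}.
Substituting the second reaction function into the first: q_{Pike} = 25.375 − 0.25(26.5 − 0.25q_{Pike}), which gives 0.9375q_{Pike} = 18.75 ⇒ q_{Pike} = 20.
Then q_{Nadir} = 26.5 − 0.25·20 = 21.5.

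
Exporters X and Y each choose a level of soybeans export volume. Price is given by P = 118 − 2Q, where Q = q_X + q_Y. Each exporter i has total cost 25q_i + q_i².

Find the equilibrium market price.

71.5

Exporter X's profit: π = q_X(118 − 2(q_X + q_Y)) − 25q_X − q_X².
∂π/∂q_X = 93 − 6q_X − 2q_Y = 0, so q_X = 15.5 − (1/3)q_Y.
Setting q_X = q_Y in the reaction function: q_X = 15.5 − (1/3)q_X, so q_X = 15.5 / (4/3) = 11.625.
Equilibrium price: P = 118 − 2·23.25 = 71.5.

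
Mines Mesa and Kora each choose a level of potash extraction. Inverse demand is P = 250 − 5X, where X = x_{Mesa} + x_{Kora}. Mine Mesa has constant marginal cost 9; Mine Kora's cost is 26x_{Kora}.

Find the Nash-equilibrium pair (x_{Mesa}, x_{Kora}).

17.2, 13.8

Mine Mesa's profit: π = x_{Mesa}(250 − 5(x_{Mesa} + x_{Kora})) − 9x_{Mesa}.
∂π/∂x_{Mesa} = 241 − 10x_{Mesa} − 5x_{Kora} = 0, so x_{Mesa} = 24.1 − 0.5x_{Kora}.
By the same steps for Kora: x_{Kora} = 22.4 − 0.5x_{Mesa}.
Plugging x_{Kora} into Mesa's best response: x_{Mesa} = 24.1 − 0.5(22.4 − 0.5x_{Mesa}) ⇒ 0.75x_{Mesa} = 12.9, so x_{Mesa} = 17.2.
Then x_{Kora} = 22.4 − 0.5·17.2 = 13.8.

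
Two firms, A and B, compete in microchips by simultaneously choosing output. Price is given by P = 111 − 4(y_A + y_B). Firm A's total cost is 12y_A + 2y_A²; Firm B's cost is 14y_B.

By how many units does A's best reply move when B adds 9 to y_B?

Firm A's profit: π = y_A(111 − 4(y_A + y_B)) − 12y_A − 2y_A².
∂π/∂y_A = 99 − 12y_A − 4y_B = 0, so y_A = 8.25 − (1/3)y_B.
The reaction-function slope is −1/3, so a 9-unit rise in y_B moves y_A by −1/3 × 9 = −3. A's best response falls — the actions are strategic substitutes.

-3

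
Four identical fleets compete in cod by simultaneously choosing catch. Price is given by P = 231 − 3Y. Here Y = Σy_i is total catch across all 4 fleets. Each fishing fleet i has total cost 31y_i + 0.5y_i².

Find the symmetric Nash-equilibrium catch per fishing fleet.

12.5

A representative fishing fleet's profit is π_i = y_i(231 − 3Y) − 31y_i − 0.5y_i², with Y = y_i + Σ_{j≠i} y_j.
First-order condition: 200 − 7y_i − 3Σ_{j≠i} y_j = 0.
With identical fishing fleets, set every y_j = y: then 200 − 7y − 9y = 0, i.e. y = 200/16 = 12.5.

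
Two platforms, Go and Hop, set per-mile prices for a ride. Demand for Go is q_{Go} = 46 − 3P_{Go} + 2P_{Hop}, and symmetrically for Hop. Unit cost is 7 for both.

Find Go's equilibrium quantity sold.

29.25

Go's profit: π = (P_{Go} − 7)(46 − 3P_{Go} + 2P_{Hop}).
∂π/∂P_{Go} = 67 − 6P_{Go} + 2P_{Hop} = 0 ⇒ P_{Go} = 67/6 + (1/3)P_{Hop}.
Setting P_{Go} = P_{Hop} in the reaction function: P_{Go} = 67/6 + (1/3)P_{Go}, so P_{Go} = (67/6) / (2/3) = 16.75.
q_{Go} = 46 − 3·16.75 + 2·16.75 = 29.25.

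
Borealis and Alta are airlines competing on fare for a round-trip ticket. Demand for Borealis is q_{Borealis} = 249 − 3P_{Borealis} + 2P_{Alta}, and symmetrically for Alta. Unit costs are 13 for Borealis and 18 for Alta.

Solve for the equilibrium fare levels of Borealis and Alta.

72.9375, 74.8125

Borealis's profit: π = (P_{Borealis} − 13)(249 − 3P_{Borealis} + 2P_{Alta}).
∂π/∂P_{Borealis} = 288 − 6P_{Borealis} + 2P_{Alta} = 0 ⇒ P_{Borealis} = 48 + (1/3)P_{Alta}.
Similarly P_{Alta} = 50.5 + (1/3)P_{Borealis}.
Substituting the second reaction function into the first: P_{Borealis} = 48 + (1/3)(50.5 + (1/3)P_{Borealis}), which gives (8/9)P_{Borealis} = 389/6 ⇒ P_{Borealis} = 72.9375.
Then P_{Alta} = 50.5 + (1/3)·72.9375 = 74.8125.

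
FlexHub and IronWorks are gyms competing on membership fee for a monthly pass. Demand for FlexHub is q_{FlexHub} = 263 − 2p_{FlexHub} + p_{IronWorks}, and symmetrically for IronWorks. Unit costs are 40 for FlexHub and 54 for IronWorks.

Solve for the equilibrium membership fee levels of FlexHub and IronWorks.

116.2, 121.8

FlexHub's profit: π = (p_{FlexHub} − 40)(263 − 2p_{FlexHub} + p_{IronWorks}).
∂π/∂p_{FlexHub} = 343 − 4p_{FlexHub} + p_{IronWorks} = 0 ⇒ p_{FlexHub} = 85.75 + 0.25p_{IronWorks}.
Similarly p_{IronWorks} = 92.75 + 0.25p_{FlexHub}.
Plugging p_{IronWorks} into FlexHub's best response: p_{FlexHub} = 85.75 + 0.25(92.75 + 0.25p_{FlexHub}) ⇒ 0.9375p_{FlexHub} = 108.9375, so p_{FlexHub} = 116.2.
Then p_{IronWorks} = 92.75 + 0.25·116.2 = 121.8.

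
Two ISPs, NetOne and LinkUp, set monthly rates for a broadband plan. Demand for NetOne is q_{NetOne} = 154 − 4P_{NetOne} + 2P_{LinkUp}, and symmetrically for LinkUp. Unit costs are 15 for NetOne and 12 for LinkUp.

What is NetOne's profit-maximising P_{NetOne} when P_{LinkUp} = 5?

NetOne's profit: π = (P_{NetOne} − 15)(154 − 4P_{NetOne} + 2P_{LinkUp}).
∂π/∂P_{NetOne} = 214 − 8P_{NetOne} + 2P_{LinkUp} = 0 ⇒ P_{NetOne} = 26.75 + 0.25P_{LinkUp}.
At P_{LinkUp} = 5: P_{NetOne} = 26.75 + 0.25·5 = 28.

28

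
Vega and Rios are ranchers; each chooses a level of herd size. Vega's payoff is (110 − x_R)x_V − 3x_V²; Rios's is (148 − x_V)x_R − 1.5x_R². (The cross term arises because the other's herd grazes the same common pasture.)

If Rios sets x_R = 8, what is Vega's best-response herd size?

Expanding Vega's payoff: 110x_V − x_Rx_V − 3x_V².
∂π/∂x_V = 110 − x_R − 6x_V = 0, so x_V = 55/3 − (1/6)x_R.
At x_R = 8: x_V = 55/3 − (1/6)·8 = 17.

17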